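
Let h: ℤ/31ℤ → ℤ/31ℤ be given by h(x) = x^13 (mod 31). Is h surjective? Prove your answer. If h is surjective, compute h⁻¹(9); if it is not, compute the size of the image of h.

Since 31 is prime, the nonzero elements of ℤ/31ℤ form a cyclic group of order 30.
As gcd(13, 30) = 1, raising to the 13th power is a bijection on this group: if u^13 ≡ v^13 then (uv^{−1})^13 = 1, and the only element of order dividing gcd(13, 30) = 1 is 1, so u = v.
With h(0) = 0 this makes h injective on all of ℤ/31ℤ, hence bijective (finite equal-size domain and codomain). In particular h is surjective.
Since h is surjective, we find the preimage of 9. The inverse of x ↦ x^13 on (ℤ/31ℤ)^× is x ↦ x^7, because 13·7 = 91 = 3·30 + 1 ≡ 1 (mod 30) and x^{30} = 1 for x ≠ 0 (Fermat). So h⁻¹(9) = 9^7 mod 31.
Repeated squaring mod 31: 9^1 ≡ 9, 9^2 ≡ 9² = 81 ≡ 19, 9^4 ≡ 19² = 361 ≡ 20. Since 7 = 4 + 2 + 1, 9^7 ≡ 20·19·9: 20·19 = 380 ≡ 8, then 8·9 = 72 ≡ 10. So 9^7 ≡ 10 (mod 31).
Hence h⁻¹(9) = 10.

10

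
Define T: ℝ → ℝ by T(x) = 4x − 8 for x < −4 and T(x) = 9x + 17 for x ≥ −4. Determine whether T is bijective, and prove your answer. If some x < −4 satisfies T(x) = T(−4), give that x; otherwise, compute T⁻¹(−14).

-31/9

Both pieces are strictly increasing (slopes 4 and 9), so each is injective on its own interval.
The left piece maps (−∞, −4) onto (−∞, −24); the right piece maps [−4, ∞) onto [−19, ∞).
The images leave a gap (−24 has no preimage), so T is not surjective, hence not bijective.
Because the two images are disjoint, no x < −4 has T(x) = T(−4), so we compute T⁻¹(−14): −14 lies in [−19, ∞), so solve 9x + 17 = −14: x = (−14 − 17)/9 = −31/9.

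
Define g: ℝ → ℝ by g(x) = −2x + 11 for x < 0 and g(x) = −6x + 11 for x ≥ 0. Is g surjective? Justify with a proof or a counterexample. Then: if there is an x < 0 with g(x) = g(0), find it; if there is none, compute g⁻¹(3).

Both pieces are strictly decreasing (slopes −2 and −6), so each is injective on its own interval.
The left piece maps (−∞, 0) onto (11, ∞); the right piece maps [0, ∞) onto (−∞, 11].
These images together cover ℝ, so g is surjective.
Because the two images are disjoint, no x < 0 has g(x) = g(0), so we compute g⁻¹(3): 3 lies in (−∞, 11], so solve −6x + 11 = 3: x = (3 − 11)/(−6) = 4/3.

4/3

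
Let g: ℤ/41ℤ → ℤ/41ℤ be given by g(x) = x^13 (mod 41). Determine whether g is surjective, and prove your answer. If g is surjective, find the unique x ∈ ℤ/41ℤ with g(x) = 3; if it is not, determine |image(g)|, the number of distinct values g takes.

Since 41 is prime, the nonzero elements of ℤ/41ℤ form a cyclic group of order 40.
As gcd(13, 40) = 1, raising to the 13th power is a bijection on this group: if u^13 ≡ v^13 then (uv^{−1})^13 = 1, and the only element of order dividing gcd(13, 40) = 1 is 1, so u = v.
With g(0) = 0 this makes g injective on all of ℤ/41ℤ, hence bijective (finite equal-size domain and codomain). In particular g is surjective.
Since g is surjective, we find the preimage of 3. The inverse of x ↦ x^13 on (ℤ/41ℤ)^× is x ↦ x^37, because 13·37 = 481 = 12·40 + 1 ≡ 1 (mod 40) and x^{40} = 1 for x ≠ 0 (Fermat). So g⁻¹(3) = 3^37 mod 41.
Repeated squaring mod 41: 3^1 ≡ 3, 3^2 ≡ 3² = 9, 3^4 ≡ 9² = 81 ≡ 40, 3^8 ≡ 40² = 1600 ≡ 1, 3^16 ≡ 1² = 1, 3^32 ≡ 1² = 1. Since 37 = 32 + 4 + 1, 3^37 ≡ 1·40·3: 1·40 = 40, then 40·3 = 120 ≡ 38. So 3^37 ≡ 38 (mod 41).
Hence g⁻¹(3) = 38.

38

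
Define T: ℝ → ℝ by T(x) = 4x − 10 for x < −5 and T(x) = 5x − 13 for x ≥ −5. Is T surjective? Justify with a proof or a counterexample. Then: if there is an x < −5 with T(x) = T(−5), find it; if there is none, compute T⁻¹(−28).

Both pieces are strictly increasing (slopes 4 and 5), so each is injective on its own interval.
The left piece maps (−∞, −5) onto (−∞, −30); the right piece maps [−5, ∞) onto [−38, ∞).
The union (−∞, −30) ∪ [−38, ∞) covers ℝ, so T is surjective.
For the follow-up: the images overlap, so an x < −5 with T(x) = T(−5) exists. T(−5) = −38; solving 4x − 10 = −38 for x < −5 gives x = (−38 + 10)/4 = −7.

-7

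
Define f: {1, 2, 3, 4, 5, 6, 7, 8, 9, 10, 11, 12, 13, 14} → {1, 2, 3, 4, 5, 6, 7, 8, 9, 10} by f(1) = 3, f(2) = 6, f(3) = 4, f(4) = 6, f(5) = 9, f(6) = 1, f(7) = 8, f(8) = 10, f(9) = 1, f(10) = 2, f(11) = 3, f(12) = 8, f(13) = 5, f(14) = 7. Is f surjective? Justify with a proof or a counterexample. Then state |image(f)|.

10

Every element of the codomain has a preimage: 1 = f(6), 2 = f(10), 3 = f(1), 4 = f(3), 5 = f(13), 6 = f(2), 7 = f(14), 8 = f(7), 9 = f(5), 10 = f(8).
Hence f is surjective.
The image of f is {1, 2, 3, 4, 5, 6, 7, 8, 9, 10}, which has 10 elements.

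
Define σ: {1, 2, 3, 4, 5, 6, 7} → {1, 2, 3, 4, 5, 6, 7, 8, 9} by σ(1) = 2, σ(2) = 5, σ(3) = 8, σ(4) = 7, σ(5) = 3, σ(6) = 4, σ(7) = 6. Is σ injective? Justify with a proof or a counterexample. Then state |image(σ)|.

7

The values σ(1), …, σ(7) are 2, 5, 8, 7, 3, 4, 6 — all distinct.
So σ(a) = σ(b) only when a = b, and σ is injective.
The image of σ is {2, 3, 4, 5, 6, 7, 8}, which has 7 elements.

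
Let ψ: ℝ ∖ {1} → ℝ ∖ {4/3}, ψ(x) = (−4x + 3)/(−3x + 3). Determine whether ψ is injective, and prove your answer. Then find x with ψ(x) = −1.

Suppose ψ(a) = ψ(b). Cross-multiplying: (−4a + 3)(−3b + 3) = (−4b + 3)(−3a + 3).
Expanding both sides and cancelling the symmetric terms leaves −3·(a − b) = 0. Since −3 ≠ 0, a = b. Thus ψ is injective.
Solving ψ(x) = −1: cross-multiplying gives −4x + 3 = −1(−3x + 3), which rearranges to −7x = −6, so x = 6/7.

6/7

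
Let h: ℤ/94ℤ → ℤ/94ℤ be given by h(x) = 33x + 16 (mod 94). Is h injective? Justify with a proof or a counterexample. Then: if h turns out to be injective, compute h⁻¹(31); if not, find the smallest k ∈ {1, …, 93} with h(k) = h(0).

If h(x_1) = h(x_2), then 33x_1 ≡ 33x_2 (mod 94). Because gcd(33, 94) = 1, we may cancel 33 to get x_1 ≡ x_2 (mod 94).
Thus h is injective.
We now compute 33⁻¹ mod 94 explicitly. Euclid's algorithm: 94 = 2·33 + 28, 33 = 1·28 + 5, 28 = 5·5 + 3, 5 = 1·3 + 2, 3 = 1·2 + 1; back-substituting gives 1 = 57·33 − 20·94, so 33⁻¹ ≡ 57 (mod 94).
Since h is injective, we compute h⁻¹(31): solve 33x + 16 ≡ 31 (mod 94), i.e. 33x ≡ 15 (mod 94).
Multiplying by 33⁻¹ = 57 gives x ≡ 57·15 = 855 = 9·94 + 9 ≡ 9 (mod 94).
Check: h(9) = 33·9 + 16 = 313 = 3·94 + 31 ≡ 31 (mod 94).

9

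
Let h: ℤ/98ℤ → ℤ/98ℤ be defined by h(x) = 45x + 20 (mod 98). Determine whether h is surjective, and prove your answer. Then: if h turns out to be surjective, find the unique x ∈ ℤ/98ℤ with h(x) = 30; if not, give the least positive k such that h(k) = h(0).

By definition, surjectivity means every element of the codomain has a preimage under h.
Since gcd(45, 98) = 1, 45 is invertible modulo 98. Euclid's algorithm: 98 = 2·45 + 8, 45 = 5·8 + 5, 8 = 1·5 + 3, 5 = 1·3 + 2, 3 = 1·2 + 1; back-substituting gives 1 = 61·45 − 28·98, so 45⁻¹ ≡ 61 (mod 98).
Then y ↦ 61(y − 20) is a two-sided inverse to h, so every y ∈ ℤ/98ℤ has a preimage.
Therefore h is surjective.
Since h is surjective, we compute h⁻¹(30): solve 45x + 20 ≡ 30 (mod 98), i.e. 45x ≡ 10 (mod 98).
Multiplying by 45⁻¹ = 61 gives x ≡ 61·10 = 610 = 6·98 + 22 ≡ 22 (mod 98).
Check: h(22) = 45·22 + 20 = 1010 = 10·98 + 30 ≡ 30 (mod 98).

22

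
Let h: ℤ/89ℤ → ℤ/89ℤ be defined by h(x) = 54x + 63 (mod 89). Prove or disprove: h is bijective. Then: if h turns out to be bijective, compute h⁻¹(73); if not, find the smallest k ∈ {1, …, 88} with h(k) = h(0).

Recall that injectivity means: for all s, t in the domain, h(s) = h(t) implies s = t.
Suppose h(s) = h(t) in ℤ/89ℤ. Then 54s + 63 ≡ 54t + 63 (mod 89), so 54(s − t) ≡ 0 (mod 89).
Since gcd(54, 89) = 1, 54 is invertible modulo 89, thus s − t ≡ 0 (mod 89), i.e. s = t.
We now compute 54⁻¹ mod 89 explicitly. Euclid's algorithm: 89 = 1·54 + 35, 54 = 1·35 + 19, 35 = 1·19 + 16, 19 = 1·16 + 3, 16 = 5·3 + 1; back-substituting gives 1 = 61·54 − 37·89, so 54⁻¹ ≡ 61 (mod 89).
For any y ∈ ℤ/89ℤ, x = 61(y − 63) mod 89 satisfies h(x) = 54·61(y − 63) + 63 ≡ y (since 54·61 ≡ 1 mod 89). So every y has a preimage.
So h is bijective.
Since h is bijective, we find h⁻¹(73): we need 54x ≡ 73 − 63 ≡ 10 (mod 89). Using 54⁻¹ = 61: x ≡ 61·10 = 610 = 6·89 + 76, so x = 76.
Check: h(76) = 54·76 + 63 = 4167 = 46·89 + 73 ≡ 73 (mod 89).

76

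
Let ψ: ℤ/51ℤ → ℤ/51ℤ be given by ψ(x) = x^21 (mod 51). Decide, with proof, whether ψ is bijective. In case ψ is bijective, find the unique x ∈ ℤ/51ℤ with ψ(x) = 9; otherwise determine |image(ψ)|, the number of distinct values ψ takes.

Computing x^21 mod 51 for each x (by repeated squaring, reducing mod 51 at every step), the values ψ(0), ψ(1), …, ψ(50) are: 0, 1, 32, 39, 4, 14, 24, 28, 26, 42, 40, 44, 3, 13, 29, 36, 16, 17, 18, 49, 5, 21, 31, 41, 45, 43, 8, 6, 10, 20, 30, 46, 2, 33, 34, 35, 15, 22, 38, 48, 7, 11, 9, 25, 23, 27, 37, 47, 12, 19, 50.
Every element of ℤ/51ℤ appears exactly once in this list, so ψ is a bijection, and in particular bijective.
Since ψ is bijective, we read off the preimage of 9 from the same table: ψ(42) = 9, so ψ⁻¹(9) = 42.

42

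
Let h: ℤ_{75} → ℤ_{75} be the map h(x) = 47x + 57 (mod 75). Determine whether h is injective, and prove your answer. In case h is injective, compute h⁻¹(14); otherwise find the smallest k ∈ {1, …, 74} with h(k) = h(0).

Recall: h is injective if h(s) = h(t) implies s = t.
If h(s) = h(t), then 47s ≡ 47t (mod 75). Because gcd(47, 75) = 1, we may cancel 47 to get s ≡ t (mod 75).
Hence h is injective.
We now compute 47⁻¹ mod 75 explicitly. Euclid's algorithm: 75 = 1·47 + 28, 47 = 1·28 + 19, 28 = 1·19 + 9, 19 = 2·9 + 1; back-substituting gives 1 = 8·47 − 5·75, so 47⁻¹ ≡ 8 (mod 75).
Since h is injective, we find h⁻¹(14): we need 47x ≡ 14 − 57 ≡ 32 (mod 75). Using 47⁻¹ = 8: x ≡ 8·32 = 256 = 3·75 + 31, so x = 31.
Check: h(31) = 47·31 + 57 = 1514 = 20·75 + 14 ≡ 14 (mod 75).

31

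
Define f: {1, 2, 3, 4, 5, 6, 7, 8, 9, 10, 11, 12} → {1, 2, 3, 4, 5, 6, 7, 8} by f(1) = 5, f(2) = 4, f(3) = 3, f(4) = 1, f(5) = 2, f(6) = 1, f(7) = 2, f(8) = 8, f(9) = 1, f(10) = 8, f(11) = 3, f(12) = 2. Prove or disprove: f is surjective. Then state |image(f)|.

No element maps to 6, so f is not surjective.
The image of f is {1, 2, 3, 4, 5, 8}, which has 6 elements.

6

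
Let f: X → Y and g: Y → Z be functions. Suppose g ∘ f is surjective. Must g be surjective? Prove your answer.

Let c ∈ Z. Since g ∘ f is surjective, some a ∈ X has g(f(a)) = c. Then b = f(a) ∈ Y satisfies g(b) = c. So g is surjective.

surjective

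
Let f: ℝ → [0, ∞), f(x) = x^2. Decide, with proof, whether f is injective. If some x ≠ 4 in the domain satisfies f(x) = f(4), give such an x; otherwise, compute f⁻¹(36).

f(4) = 16 = (−4)^2 = f(−4) (since 2 is even), with 4 ≠ −4. So f is not injective.
For the follow-up, such an x exists: taking x = −4 ∈ ℝ gives f(−4) = 16 = f(4) with −4 ≠ 4.

-4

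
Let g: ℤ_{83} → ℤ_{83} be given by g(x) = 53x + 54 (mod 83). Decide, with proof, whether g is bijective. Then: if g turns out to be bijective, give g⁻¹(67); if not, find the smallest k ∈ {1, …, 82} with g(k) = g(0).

If g(s) = g(t), then 53s ≡ 53t (mod 83). Because gcd(53, 83) = 1, we may cancel 53 to get s ≡ t (mod 83).
We now compute 53⁻¹ mod 83 explicitly. Euclid's algorithm: 83 = 1·53 + 30, 53 = 1·30 + 23, 30 = 1·23 + 7, 23 = 3·7 + 2, 7 = 3·2 + 1; back-substituting gives 1 = 47·53 − 30·83, so 53⁻¹ ≡ 47 (mod 83).
For any y ∈ ℤ_{83}, x = 47(y − 54) mod 83 satisfies g(x) = 53·47(y − 54) + 54 ≡ y (since 53·47 ≡ 1 mod 83). So every y has a preimage.
Hence g is bijective.
Since g is bijective, we compute g⁻¹(67): solve 53x + 54 ≡ 67 (mod 83), i.e. 53x ≡ 13 (mod 83).
Multiplying by 53⁻¹ = 47 gives x ≡ 47·13 = 611 = 7·83 + 30 ≡ 30 (mod 83).
Check: g(30) = 53·30 + 54 = 1644 = 19·83 + 67 ≡ 67 (mod 83).

30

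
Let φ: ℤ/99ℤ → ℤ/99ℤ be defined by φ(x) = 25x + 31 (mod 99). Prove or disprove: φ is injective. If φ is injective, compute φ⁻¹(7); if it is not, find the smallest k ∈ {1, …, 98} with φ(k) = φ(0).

3

Suppose φ(a) = φ(b) in ℤ/99ℤ. Then 25a + 31 ≡ 25b + 31 (mod 99), so 25(a − b) ≡ 0 (mod 99).
Since gcd(25, 99) = 1, 25 is invertible modulo 99, therefore a − b ≡ 0 (mod 99), i.e. a = b.
Hence φ is injective.
We now compute 25⁻¹ mod 99 explicitly. Euclid's algorithm: 99 = 3·25 + 24, 25 = 1·24 + 1; back-substituting gives 1 = 4·25 − 1·99, so 25⁻¹ ≡ 4 (mod 99).
Since φ is injective, we compute φ⁻¹(7): solve 25x + 31 ≡ 7 (mod 99), i.e. 25x ≡ 75 (mod 99).
Multiplying by 25⁻¹ = 4 gives x ≡ 4·75 = 300 = 3·99 + 3 ≡ 3 (mod 99).
Check: φ(3) = 25·3 + 31 = 106 = 1·99 + 7 ≡ 7 (mod 99).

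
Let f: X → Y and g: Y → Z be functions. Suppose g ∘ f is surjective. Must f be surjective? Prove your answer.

not surjective

No. Take X = {1, 2, 3}, Y = {1, 2, 3, 4, 5, 6}, Z = {1}, f(a) = 1 for every a ∈ X, and g(b) = 1 for every b ∈ Y.
Then g ∘ f is surjective onto {1}, but 6 ∈ Y has no preimage under f, so f is not surjective.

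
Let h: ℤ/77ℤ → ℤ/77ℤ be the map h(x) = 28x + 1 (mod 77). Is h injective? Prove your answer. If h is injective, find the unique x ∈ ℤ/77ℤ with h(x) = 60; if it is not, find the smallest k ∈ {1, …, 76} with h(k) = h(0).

We have gcd(28, 77) = 7 > 1. Taking u = 0 and v = 11: h(0) = 1 and h(11) = 28·11 + 1 = 309 ≡ 1 (mod 77).
So h(0) = h(11) while 0 ≠ 11, thus h is not injective.
Since h is not injective, we find the least positive k with h(k) = h(0): this means 28k ≡ 0 (mod 77), i.e. 77 ∣ 28k. Since gcd(28, 77) = 7, dividing through by 7 this holds exactly when 11 ∣ 4k, and as gcd(4, 11) = 1, exactly when 11 ∣ k.
The smallest positive such k is 11.

11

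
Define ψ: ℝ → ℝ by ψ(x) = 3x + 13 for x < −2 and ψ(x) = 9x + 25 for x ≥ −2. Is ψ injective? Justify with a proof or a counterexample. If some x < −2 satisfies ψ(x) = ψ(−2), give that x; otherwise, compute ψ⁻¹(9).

-16/9

Both pieces are strictly increasing (slopes 3 and 9), so each is injective on its own interval.
The left piece maps (−∞, −2) onto (−∞, 7); the right piece maps [−2, ∞) onto [7, ∞).
These images are disjoint, so no value is attained by both pieces. Hence ψ is injective.
Because the two images are disjoint, no x < −2 has ψ(x) = ψ(−2), so we compute ψ⁻¹(9): 9 lies in [7, ∞), so solve 9x + 25 = 9: x = (9 − 25)/9 = −16/9.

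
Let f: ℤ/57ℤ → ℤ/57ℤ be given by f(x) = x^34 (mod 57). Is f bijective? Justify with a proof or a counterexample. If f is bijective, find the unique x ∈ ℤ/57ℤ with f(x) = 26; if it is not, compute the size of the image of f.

f(8): Repeated squaring mod 57: 8^1 ≡ 8, 8^2 ≡ 8² = 64 ≡ 7, 8^4 ≡ 7² = 49, 8^8 ≡ 49² = 2401 ≡ 7, 8^16 ≡ 7² = 49, 8^32 ≡ 49² = 2401 ≡ 7. Since 34 = 32 + 2, 8^34 ≡ 7·7: 7·7 = 49. So 8^34 ≡ 49 (mod 57).
f(11): Repeated squaring mod 57: 11^1 ≡ 11, 11^2 ≡ 11² = 121 ≡ 7, 11^4 ≡ 7² = 49, 11^8 ≡ 49² = 2401 ≡ 7, 11^16 ≡ 7² = 49, 11^32 ≡ 49² = 2401 ≡ 7. Since 34 = 32 + 2, 11^34 ≡ 7·7: 7·7 = 49. So 11^34 ≡ 49 (mod 57).
So f(8) = f(11) = 49 while 8 ≠ 11, so f is not injective, hence not bijective.
Since f is not bijective, we determine |image(f)|. Computing x^34 mod 57 for each x (by repeated squaring, reducing mod 57 at every step), the values f(0), f(1), …, f(56) are: 0, 1, 43, 36, 25, 16, 9, 7, 49, 42, 4, 49, 45, 28, 16, 6, 55, 43, 39, 19, 1, 24, 55, 25, 54, 28, 7, 30, 4, 4, 30, 7, 28, 54, 25, 55, 24, 1, 19, 39, 43, 55, 6, 16, 28, 45, 49, 4, 42, 49, 7, 9, 16, 25, 36, 43, 1.
The distinct values are {0, 1, 4, 6, 7, 9, 16, 19, 24, 25, 28, 30, 36, 39, 42, 43, 45, 49, 54, 55}; there are 20 of them.

20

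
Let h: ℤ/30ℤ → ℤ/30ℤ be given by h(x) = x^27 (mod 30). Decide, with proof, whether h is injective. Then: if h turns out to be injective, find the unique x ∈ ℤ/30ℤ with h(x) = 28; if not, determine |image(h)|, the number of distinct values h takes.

Computing x^27 mod 30 for each x (by repeated squaring, reducing mod 30 at every step), the values h(0), h(1), …, h(29) are: 0, 1, 8, 27, 4, 5, 6, 13, 2, 9, 10, 11, 18, 7, 14, 15, 16, 23, 12, 19, 20, 21, 28, 17, 24, 25, 26, 3, 22, 29.
Every element of ℤ/30ℤ appears exactly once in this list, so h is a bijection, and in particular injective.
Since h is injective, we read off the preimage of 28 from the same table: h(22) = 28, so h⁻¹(28) = 22.

22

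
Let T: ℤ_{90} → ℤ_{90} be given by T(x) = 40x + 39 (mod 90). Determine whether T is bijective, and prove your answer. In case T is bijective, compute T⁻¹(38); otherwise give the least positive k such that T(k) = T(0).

Recall: injectivity means: for all u, v in the domain, T(u) = T(v) implies u = v.
We have gcd(40, 90) = 10 > 1. Taking u = 0 and v = 9: T(0) = 39 and T(9) = 40·9 + 39 = 399 ≡ 39 (mod 90).
So T(0) = T(9) while 0 ≠ 9, hence T is not injective, hence not bijective.
Since T is not bijective, we find the least positive k with T(k) = T(0): this means 40k ≡ 0 (mod 90), i.e. 90 ∣ 40k. Since gcd(40, 90) = 10, dividing through by 10 this holds exactly when 9 ∣ 4k, and as gcd(4, 9) = 1, exactly when 9 ∣ k.
The smallest positive such k is 9.

9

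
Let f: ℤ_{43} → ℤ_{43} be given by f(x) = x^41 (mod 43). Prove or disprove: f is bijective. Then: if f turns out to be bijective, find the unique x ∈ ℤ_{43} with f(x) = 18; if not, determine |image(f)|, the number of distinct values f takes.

12

Since 43 is prime, the nonzero elements of ℤ_{43} form a cyclic group of order 42.
As gcd(41, 42) = 1, raising to the 41st power is a bijection on this group: if x_1^41 ≡ x_2^41 then (x_1x_2^{−1})^41 = 1, and the only element of order dividing gcd(41, 42) = 1 is 1, so x_1 = x_2.
With f(0) = 0 this makes f injective on all of ℤ_{43}, hence bijective (finite equal-size domain and codomain). In particular f is bijective.
Since f is bijective, we find the preimage of 18. The inverse of x ↦ x^41 on (ℤ_{43})^× is x ↦ x^41, because 41·41 = 1681 = 40·42 + 1 ≡ 1 (mod 42) and x^{42} = 1 for x ≠ 0 (Fermat). So f⁻¹(18) = 18^41 mod 43.
Repeated squaring mod 43: 18^1 ≡ 18, 18^2 ≡ 18² = 324 ≡ 23, 18^4 ≡ 23² = 529 ≡ 13, 18^8 ≡ 13² = 169 ≡ 40, 18^16 ≡ 40² = 1600 ≡ 9, 18^32 ≡ 9² = 81 ≡ 38. Since 41 = 32 + 8 + 1, 18^41 ≡ 38·40·18: 38·40 = 1520 ≡ 15, then 15·18 = 270 ≡ 12. So 18^41 ≡ 12 (mod 43).
Hence f⁻¹(18) = 12.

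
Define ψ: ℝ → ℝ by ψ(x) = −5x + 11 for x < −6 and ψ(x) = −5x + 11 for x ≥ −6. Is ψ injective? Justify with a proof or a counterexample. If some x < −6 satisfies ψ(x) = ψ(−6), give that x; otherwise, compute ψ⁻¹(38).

-27/5

Both pieces are strictly decreasing (slopes −5 and −5), so each is injective on its own interval.
The left piece maps (−∞, −6) onto (41, ∞); the right piece maps [−6, ∞) onto (−∞, 41].
These images are disjoint, so no value is attained by both pieces. Therefore ψ is injective.
Because the two images are disjoint, no x < −6 has ψ(x) = ψ(−6), so we compute ψ⁻¹(38): 38 lies in (−∞, 41], so solve −5x + 11 = 38: x = (38 − 11)/(−5) = −27/5.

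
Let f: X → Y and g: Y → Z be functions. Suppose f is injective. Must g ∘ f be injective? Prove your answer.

No. Take X = Y = Z = {0, 1, 2}, f = identity (injective), and g(x) = 0 for every x.
Then (g ∘ f)(0) = 0 = (g ∘ f)(2) with 0 ≠ 2, so g ∘ f is not injective.

not injective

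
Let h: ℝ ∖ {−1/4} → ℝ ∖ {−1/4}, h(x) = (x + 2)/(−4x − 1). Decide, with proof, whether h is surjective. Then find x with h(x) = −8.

-6/31

For any y ≠ −1/4, solving y(−4x − 1) = x + 2 for x gives a well-defined x ≠ −1/4. So h is surjective.
Solving h(x) = −8: cross-multiplying gives x + 2 = −8(−4x − 1), which rearranges to −31x = 6, so x = −6/31.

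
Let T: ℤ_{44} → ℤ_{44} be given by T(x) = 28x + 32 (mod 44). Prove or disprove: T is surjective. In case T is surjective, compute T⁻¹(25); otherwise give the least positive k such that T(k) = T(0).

11

Since gcd(28, 44) = 4, we have 28x ≡ 0 (mod 4) for all x, so T(x) ≡ 0 (mod 4).
But 1 ≢ 0 (mod 4), so 1 ∈ ℤ_{44} has no preimage. Thus T is not surjective.
Since T is not surjective, we find the least positive k with T(k) = T(0): this means 28k ≡ 0 (mod 44), i.e. 44 ∣ 28k. Since gcd(28, 44) = 4, dividing through by 4 this holds exactly when 11 ∣ 7k, and as gcd(7, 11) = 1, exactly when 11 ∣ k.
The smallest positive such k is 11.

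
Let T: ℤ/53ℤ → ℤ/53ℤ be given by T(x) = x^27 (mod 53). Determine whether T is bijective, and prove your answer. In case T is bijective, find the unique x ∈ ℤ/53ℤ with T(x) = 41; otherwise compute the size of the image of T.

12

Since 53 is prime, the nonzero elements of ℤ/53ℤ form a cyclic group of order 52.
As gcd(27, 52) = 1, raising to the 27th power is a bijection on this group: if x_1^27 ≡ x_2^27 then (x_1x_2^{−1})^27 = 1, and the only element of order dividing gcd(27, 52) = 1 is 1, so x_1 = x_2.
With T(0) = 0 this makes T injective on all of ℤ/53ℤ, hence bijective (finite equal-size domain and codomain). In particular T is bijective.
Since T is bijective, we find the preimage of 41. The inverse of x ↦ x^27 on (ℤ/53ℤ)^× is x ↦ x^27, because 27·27 = 729 = 14·52 + 1 ≡ 1 (mod 52) and x^{52} = 1 for x ≠ 0 (Fermat). So T⁻¹(41) = 41^27 mod 53.
Repeated squaring mod 53: 41^1 ≡ 41, 41^2 ≡ 41² = 1681 ≡ 38, 41^4 ≡ 38² = 1444 ≡ 13, 41^8 ≡ 13² = 169 ≡ 10, 41^16 ≡ 10² = 100 ≡ 47. Since 27 = 16 + 8 + 2 + 1, 41^27 ≡ 47·10·38·41: 47·10 = 470 ≡ 46, then 46·38 = 1748 ≡ 52, then 52·41 = 2132 ≡ 12. So 41^27 ≡ 12 (mod 53).
Hence T⁻¹(41) = 12.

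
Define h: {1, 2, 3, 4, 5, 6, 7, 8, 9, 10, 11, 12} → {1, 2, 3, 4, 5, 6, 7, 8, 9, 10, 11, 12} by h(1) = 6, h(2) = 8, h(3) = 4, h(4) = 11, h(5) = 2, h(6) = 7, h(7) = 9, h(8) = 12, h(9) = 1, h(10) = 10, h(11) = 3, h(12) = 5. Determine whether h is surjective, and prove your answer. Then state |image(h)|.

Every element of the codomain has a preimage: 1 = h(9), 2 = h(5), 3 = h(11), 4 = h(3), 5 = h(12), 6 = h(1), 7 = h(6), 8 = h(2), 9 = h(7), 10 = h(10), 11 = h(4), 12 = h(8).
Hence h is surjective.
The image of h is {1, 2, 3, 4, 5, 6, 7, 8, 9, 10, 11, 12}, which has 12 elements.

12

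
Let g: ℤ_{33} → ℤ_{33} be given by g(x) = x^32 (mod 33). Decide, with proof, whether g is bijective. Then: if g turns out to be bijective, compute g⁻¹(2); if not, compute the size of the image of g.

12

g(4): Repeated squaring mod 33: 4^1 ≡ 4, 4^2 ≡ 4² = 16, 4^4 ≡ 16² = 256 ≡ 25, 4^8 ≡ 25² = 625 ≡ 31, 4^16 ≡ 31² = 961 ≡ 4, 4^32 ≡ 4² = 16. So 4^32 ≡ 16 (mod 33).
g(7): Repeated squaring mod 33: 7^1 ≡ 7, 7^2 ≡ 7² = 49 ≡ 16, 7^4 ≡ 16² = 256 ≡ 25, 7^8 ≡ 25² = 625 ≡ 31, 7^16 ≡ 31² = 961 ≡ 4, 7^32 ≡ 4² = 16. So 7^32 ≡ 16 (mod 33).
So g(4) = g(7) = 16 while 4 ≠ 7, hence g is not injective, hence not bijective.
Since g is not bijective, we determine |image(g)|. Computing x^32 mod 33 for each x (by repeated squaring, reducing mod 33 at every step), the values g(0), g(1), …, g(32) are: 0, 1, 4, 9, 16, 25, 3, 16, 31, 15, 1, 22, 12, 4, 31, 27, 25, 25, 27, 31, 4, 12, 22, 1, 15, 31, 16, 3, 25, 16, 9, 4, 1.
The distinct values are {0, 1, 3, 4, 9, 12, 15, 16, 22, 25, 27, 31}; there are 12 of them.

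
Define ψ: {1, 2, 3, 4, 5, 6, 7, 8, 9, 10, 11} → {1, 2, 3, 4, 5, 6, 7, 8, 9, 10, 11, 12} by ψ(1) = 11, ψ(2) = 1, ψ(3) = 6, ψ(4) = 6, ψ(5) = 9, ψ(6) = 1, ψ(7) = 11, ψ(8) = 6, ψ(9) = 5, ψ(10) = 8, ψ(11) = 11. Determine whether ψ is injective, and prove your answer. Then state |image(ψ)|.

6

ψ(3) = 6 = ψ(4) with 3 ≠ 4, so ψ is not injective.
The image of ψ is {1, 5, 6, 8, 9, 11}, which has 6 elements.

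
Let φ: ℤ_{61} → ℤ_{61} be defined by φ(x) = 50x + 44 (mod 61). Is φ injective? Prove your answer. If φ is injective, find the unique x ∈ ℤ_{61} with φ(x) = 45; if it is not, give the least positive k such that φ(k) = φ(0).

By definition, injectivity means: for all u, v in the domain, φ(u) = φ(v) implies u = v.
If φ(u) = φ(v), then 50u ≡ 50v (mod 61). Because gcd(50, 61) = 1, we may cancel 50 to get u ≡ v (mod 61).
Hence φ is injective.
We now compute 50⁻¹ mod 61 explicitly. Euclid's algorithm: 61 = 1·50 + 11, 50 = 4·11 + 6, 11 = 1·6 + 5, 6 = 1·5 + 1; back-substituting gives 1 = 11·50 − 9·61, so 50⁻¹ ≡ 11 (mod 61).
Since φ is injective, we compute φ⁻¹(45): solve 50x + 44 ≡ 45 (mod 61), i.e. 50x ≡ 1 (mod 61).
Multiplying by 50⁻¹ = 11 gives x ≡ 11·1 = 11 ≡ 11 (mod 61).
Check: φ(11) = 50·11 + 44 = 594 = 9·61 + 45 ≡ 45 (mod 61).

11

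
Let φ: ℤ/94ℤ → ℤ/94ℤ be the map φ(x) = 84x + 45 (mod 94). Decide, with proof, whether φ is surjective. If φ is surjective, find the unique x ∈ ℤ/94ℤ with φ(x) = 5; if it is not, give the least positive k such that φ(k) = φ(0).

Recall that φ is surjective if every y in the codomain equals φ(x) for some x in the domain.
Since gcd(84, 94) = 2, we have 84x ≡ 0 (mod 2) for all x, so φ(x) ≡ 1 (mod 2).
But 0 ≢ 1 (mod 2), so 0 ∈ ℤ/94ℤ has no preimage. Thus φ is not surjective.
Since φ is not surjective, we find the least positive k with φ(k) = φ(0): this means 84k ≡ 0 (mod 94), i.e. 94 ∣ 84k. Since gcd(84, 94) = 2, dividing through by 2 this holds exactly when 47 ∣ 42k, and as gcd(42, 47) = 1, exactly when 47 ∣ k.
The smallest positive such k is 47.

47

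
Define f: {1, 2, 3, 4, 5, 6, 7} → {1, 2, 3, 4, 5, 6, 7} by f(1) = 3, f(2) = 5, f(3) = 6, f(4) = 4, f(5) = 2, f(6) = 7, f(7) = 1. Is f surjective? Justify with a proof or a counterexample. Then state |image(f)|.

Every element of the codomain has a preimage: 1 = f(7), 2 = f(5), 3 = f(1), 4 = f(4), 5 = f(2), 6 = f(3), 7 = f(6).
So f is surjective.
The image of f is {1, 2, 3, 4, 5, 6, 7}, which has 7 elements.

7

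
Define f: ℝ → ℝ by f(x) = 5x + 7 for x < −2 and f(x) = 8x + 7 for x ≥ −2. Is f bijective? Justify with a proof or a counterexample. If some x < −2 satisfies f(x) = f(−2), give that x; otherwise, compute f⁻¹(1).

-16/5

Both pieces are strictly increasing (slopes 5 and 8), so each is injective on its own interval.
The left piece maps (−∞, −2) onto (−∞, −3); the right piece maps [−2, ∞) onto [−9, ∞).
These images overlap. In particular f(−2) = −9 (right piece), and solving 5x + 7 = −9 on the left piece gives x = −16/5 < −2.
So f(−16/5) = f(−2) with −16/5 ≠ −2, and f is not injective, hence not bijective. This x = −16/5 is the requested value below −2.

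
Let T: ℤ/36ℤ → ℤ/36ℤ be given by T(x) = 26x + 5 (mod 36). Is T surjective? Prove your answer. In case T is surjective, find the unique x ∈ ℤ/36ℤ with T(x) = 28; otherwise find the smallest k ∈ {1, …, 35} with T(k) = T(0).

18

Since gcd(26, 36) = 2, we have 26x ≡ 0 (mod 2) for all x, so T(x) ≡ 1 (mod 2).
But 0 ≢ 1 (mod 2), so 0 ∈ ℤ/36ℤ has no preimage. Thus T is not surjective.
Since T is not surjective, we find the least positive k with T(k) = T(0): this means 26k ≡ 0 (mod 36), i.e. 36 ∣ 26k. Since gcd(26, 36) = 2, dividing through by 2 this holds exactly when 18 ∣ 13k, and as gcd(13, 18) = 1, exactly when 18 ∣ k.
The smallest positive such k is 18.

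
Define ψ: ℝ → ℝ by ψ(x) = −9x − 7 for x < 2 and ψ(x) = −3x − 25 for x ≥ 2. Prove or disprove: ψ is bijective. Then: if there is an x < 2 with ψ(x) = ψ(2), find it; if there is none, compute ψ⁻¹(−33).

Both pieces are strictly decreasing (slopes −9 and −3), so each is injective on its own interval.
The left piece maps (−∞, 2) onto (−25, ∞); the right piece maps [2, ∞) onto (−∞, −31].
The images leave a gap (−25 has no preimage), so ψ is not surjective, hence not bijective.
Because the two images are disjoint, no x < 2 has ψ(x) = ψ(2), so we compute ψ⁻¹(−33): −33 lies in (−∞, −31], so solve −3x − 25 = −33: x = (−33 + 25)/(−3) = 8/3.

8/3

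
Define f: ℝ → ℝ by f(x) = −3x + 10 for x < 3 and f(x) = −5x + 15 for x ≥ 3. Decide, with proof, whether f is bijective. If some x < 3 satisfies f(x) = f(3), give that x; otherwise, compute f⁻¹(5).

Both pieces are strictly decreasing (slopes −3 and −5), so each is injective on its own interval.
The left piece maps (−∞, 3) onto (1, ∞); the right piece maps [3, ∞) onto (−∞, 0].
The images leave a gap (1 has no preimage), so f is not surjective, hence not bijective.
Because the two images are disjoint, no x < 3 has f(x) = f(3), so we compute f⁻¹(5): 5 lies in (1, ∞), so solve −3x + 10 = 5: x = (5 − 10)/(−3) = 5/3.

5/3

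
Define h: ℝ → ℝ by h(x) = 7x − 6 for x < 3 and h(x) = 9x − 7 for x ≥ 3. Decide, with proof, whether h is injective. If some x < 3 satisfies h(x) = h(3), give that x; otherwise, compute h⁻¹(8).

Both pieces are strictly increasing (slopes 7 and 9), so each is injective on its own interval.
The left piece maps (−∞, 3) onto (−∞, 15); the right piece maps [3, ∞) onto [20, ∞).
These images are disjoint, so no value is attained by both pieces. So h is injective.
Because the two images are disjoint, no x < 3 has h(x) = h(3), so we compute h⁻¹(8): 8 lies in (−∞, 15), so solve 7x − 6 = 8: x = (8 + 6)/7 = 2.

2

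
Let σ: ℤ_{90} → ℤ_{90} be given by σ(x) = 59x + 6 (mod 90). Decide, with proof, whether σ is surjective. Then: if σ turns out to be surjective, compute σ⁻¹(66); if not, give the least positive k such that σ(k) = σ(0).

Since gcd(59, 90) = 1, 59 is invertible modulo 90. Euclid's algorithm: 90 = 1·59 + 31, 59 = 1·31 + 28, 31 = 1·28 + 3, 28 = 9·3 + 1; back-substituting gives 1 = 29·59 − 19·90, so 59⁻¹ ≡ 29 (mod 90).
Then y ↦ 29(y − 6) is a two-sided inverse to σ, so every y ∈ ℤ_{90} has a preimage.
Hence σ is surjective.
Since σ is surjective, we compute σ⁻¹(66): solve 59x + 6 ≡ 66 (mod 90), i.e. 59x ≡ 60 (mod 90).
Multiplying by 59⁻¹ = 29 gives x ≡ 29·60 = 1740 = 19·90 + 30 ≡ 30 (mod 90).
Check: σ(30) = 59·30 + 6 = 1776 = 19·90 + 66 ≡ 66 (mod 90).

30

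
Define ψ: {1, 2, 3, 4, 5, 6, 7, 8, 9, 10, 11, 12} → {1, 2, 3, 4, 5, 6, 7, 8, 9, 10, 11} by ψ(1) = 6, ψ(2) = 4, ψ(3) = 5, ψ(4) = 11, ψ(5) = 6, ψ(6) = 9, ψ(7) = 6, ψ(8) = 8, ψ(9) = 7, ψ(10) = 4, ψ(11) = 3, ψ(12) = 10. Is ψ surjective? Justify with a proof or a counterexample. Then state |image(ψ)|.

9

No element maps to 1, so ψ is not surjective.
The image of ψ is {3, 4, 5, 6, 7, 8, 9, 10, 11}, which has 9 elements.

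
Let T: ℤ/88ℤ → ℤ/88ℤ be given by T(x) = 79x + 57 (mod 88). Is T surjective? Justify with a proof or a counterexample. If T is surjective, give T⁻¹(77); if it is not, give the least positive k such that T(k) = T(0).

76

Since gcd(79, 88) = 1, 79 is invertible modulo 88. Euclid's algorithm: 88 = 1·79 + 9, 79 = 8·9 + 7, 9 = 1·7 + 2, 7 = 3·2 + 1; back-substituting gives 1 = 39·79 − 35·88, so 79⁻¹ ≡ 39 (mod 88).
For any y ∈ ℤ/88ℤ, x = 39(y − 57) mod 88 satisfies T(x) = 79·39(y − 57) + 57 ≡ y (since 79·39 ≡ 1 mod 88). So every y has a preimage.
So T is surjective.
Since T is surjective, we find T⁻¹(77): we need 79x ≡ 77 − 57 ≡ 20 (mod 88). Using 79⁻¹ = 39: x ≡ 39·20 = 780 = 8·88 + 76, so x = 76.
Check: T(76) = 79·76 + 57 = 6061 = 68·88 + 77 ≡ 77 (mod 88).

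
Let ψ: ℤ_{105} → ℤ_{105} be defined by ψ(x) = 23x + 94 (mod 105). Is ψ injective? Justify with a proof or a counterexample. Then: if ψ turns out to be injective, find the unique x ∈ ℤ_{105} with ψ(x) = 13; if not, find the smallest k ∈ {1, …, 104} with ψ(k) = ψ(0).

33

Recall that ψ is injective if ψ(x_1) = ψ(x_2) implies x_1 = x_2.
If ψ(x_1) = ψ(x_2), then 23x_1 ≡ 23x_2 (mod 105). Because gcd(23, 105) = 1, we may cancel 23 to get x_1 ≡ x_2 (mod 105).
So ψ is injective.
We now compute 23⁻¹ mod 105 explicitly. Euclid's algorithm: 105 = 4·23 + 13, 23 = 1·13 + 10, 13 = 1·10 + 3, 10 = 3·3 + 1; back-substituting gives 1 = 32·23 − 7·105, so 23⁻¹ ≡ 32 (mod 105).
Since ψ is injective, we compute ψ⁻¹(13): solve 23x + 94 ≡ 13 (mod 105), i.e. 23x ≡ 24 (mod 105).
Multiplying by 23⁻¹ = 32 gives x ≡ 32·24 = 768 = 7·105 + 33 ≡ 33 (mod 105).
Check: ψ(33) = 23·33 + 94 = 853 = 8·105 + 13 ≡ 13 (mod 105).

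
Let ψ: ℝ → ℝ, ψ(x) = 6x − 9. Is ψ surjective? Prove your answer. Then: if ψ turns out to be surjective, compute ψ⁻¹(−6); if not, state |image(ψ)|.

1/2

Recall: ψ is surjective if every y in the codomain equals ψ(x) for some x in the domain.
For any y ∈ ℝ, x = (y + 9)/6 satisfies ψ(x) = y.
Hence ψ is surjective.
Since ψ is surjective, we compute ψ⁻¹(−6) = (−6 + 9)/6 = 1/2.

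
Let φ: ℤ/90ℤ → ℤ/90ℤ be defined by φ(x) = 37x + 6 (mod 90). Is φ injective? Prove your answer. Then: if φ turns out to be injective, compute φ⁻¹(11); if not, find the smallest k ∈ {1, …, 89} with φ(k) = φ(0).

Recall that φ is injective when φ(x_1) = φ(x_2) forces x_1 = x_2.
Suppose φ(x_1) = φ(x_2) in ℤ/90ℤ. Then 37x_1 + 6 ≡ 37x_2 + 6 (mod 90), hence 37(x_1 − x_2) ≡ 0 (mod 90).
Since gcd(37, 90) = 1, 37 is invertible modulo 90, so x_1 − x_2 ≡ 0 (mod 90), i.e. x_1 = x_2.
So φ is injective.
We now compute 37⁻¹ mod 90 explicitly. Euclid's algorithm: 90 = 2·37 + 16, 37 = 2·16 + 5, 16 = 3·5 + 1; back-substituting gives 1 = 73·37 − 30·90, so 37⁻¹ ≡ 73 (mod 90).
Since φ is injective, we find φ⁻¹(11): we need 37x ≡ 11 − 6 ≡ 5 (mod 90). Using 37⁻¹ = 73: x ≡ 73·5 = 365 = 4·90 + 5, so x = 5.
Check: φ(5) = 37·5 + 6 = 191 = 2·90 + 11 ≡ 11 (mod 90).

5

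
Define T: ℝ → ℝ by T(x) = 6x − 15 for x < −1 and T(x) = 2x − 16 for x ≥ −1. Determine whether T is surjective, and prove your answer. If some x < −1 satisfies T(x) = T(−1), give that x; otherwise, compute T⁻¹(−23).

-4/3

Both pieces are strictly increasing (slopes 6 and 2), so each is injective on its own interval.
The left piece maps (−∞, −1) onto (−∞, −21); the right piece maps [−1, ∞) onto [−18, ∞).
The union (−∞, −21) ∪ [−18, ∞) omits the interval between −21 and −18; in particular −21 has no preimage. So T is not surjective.
Because the two images are disjoint, no x < −1 has T(x) = T(−1), so we compute T⁻¹(−23): −23 lies in (−∞, −21), so solve 6x − 15 = −23: x = (−23 + 15)/6 = −4/3.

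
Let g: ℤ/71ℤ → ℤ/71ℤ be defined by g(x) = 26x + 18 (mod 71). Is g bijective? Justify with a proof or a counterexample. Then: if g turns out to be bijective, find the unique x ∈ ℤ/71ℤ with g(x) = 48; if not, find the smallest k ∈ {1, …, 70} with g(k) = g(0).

23

By definition, g is injective if g(a) = g(b) implies a = b.
If g(a) = g(b), then 26a ≡ 26b (mod 71). Because gcd(26, 71) = 1, we may cancel 26 to get a ≡ b (mod 71).
We now compute 26⁻¹ mod 71 explicitly. Euclid's algorithm: 71 = 2·26 + 19, 26 = 1·19 + 7, 19 = 2·7 + 5, 7 = 1·5 + 2, 5 = 2·2 + 1; back-substituting gives 1 = 41·26 − 15·71, so 26⁻¹ ≡ 41 (mod 71).
For any y ∈ ℤ/71ℤ, x = 41(y − 18) mod 71 satisfies g(x) = 26·41(y − 18) + 18 ≡ y (since 26·41 ≡ 1 mod 71). So every y has a preimage.
Thus g is bijective.
Since g is bijective, we find g⁻¹(48): we need 26x ≡ 48 − 18 ≡ 30 (mod 71). Using 26⁻¹ = 41: x ≡ 41·30 = 1230 = 17·71 + 23, so x = 23.
Check: g(23) = 26·23 + 18 = 616 = 8·71 + 48 ≡ 48 (mod 71).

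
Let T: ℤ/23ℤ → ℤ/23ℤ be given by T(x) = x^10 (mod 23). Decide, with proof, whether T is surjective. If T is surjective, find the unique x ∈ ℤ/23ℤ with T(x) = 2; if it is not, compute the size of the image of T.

12

T(11): Repeated squaring mod 23: 11^1 ≡ 11, 11^2 ≡ 11² = 121 ≡ 6, 11^4 ≡ 6² = 36 ≡ 13, 11^8 ≡ 13² = 169 ≡ 8. Since 10 = 8 + 2, 11^10 ≡ 8·6: 8·6 = 48 ≡ 2. So 11^10 ≡ 2 (mod 23).
T(12): Repeated squaring mod 23: 12^1 ≡ 12, 12^2 ≡ 12² = 144 ≡ 6, 12^4 ≡ 6² = 36 ≡ 13, 12^8 ≡ 13² = 169 ≡ 8. Since 10 = 8 + 2, 12^10 ≡ 8·6: 8·6 = 48 ≡ 2. So 12^10 ≡ 2 (mod 23).
So T(11) = T(12) = 2 while 11 ≠ 12, so T is not injective.
A non-injective map from the 23-element set ℤ/23ℤ to itself takes at most 22 distinct values, so it cannot be surjective. Therefore T is not surjective.
Since T is not surjective, we determine |image(T)|. Computing x^10 mod 23 for each x (by repeated squaring, reducing mod 23 at every step), the values T(0), T(1), …, T(22) are: 0, 1, 12, 8, 6, 9, 4, 13, 3, 18, 16, 2, 2, 16, 18, 3, 13, 4, 9, 6, 8, 12, 1.
The distinct values are {0, 1, 2, 3, 4, 6, 8, 9, 12, 13, 16, 18}; there are 12 of them.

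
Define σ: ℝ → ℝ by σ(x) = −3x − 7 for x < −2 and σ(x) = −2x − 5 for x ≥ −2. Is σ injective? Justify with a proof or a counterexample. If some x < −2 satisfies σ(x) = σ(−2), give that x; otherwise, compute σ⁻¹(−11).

3

Both pieces are strictly decreasing (slopes −3 and −2), so each is injective on its own interval.
The left piece maps (−∞, −2) onto (−1, ∞); the right piece maps [−2, ∞) onto (−∞, −1].
These images are disjoint, so no value is attained by both pieces. Hence σ is injective.
Because the two images are disjoint, no x < −2 has σ(x) = σ(−2), so we compute σ⁻¹(−11): −11 lies in (−∞, −1], so solve −2x − 5 = −11: x = (−11 + 5)/(−2) = 3.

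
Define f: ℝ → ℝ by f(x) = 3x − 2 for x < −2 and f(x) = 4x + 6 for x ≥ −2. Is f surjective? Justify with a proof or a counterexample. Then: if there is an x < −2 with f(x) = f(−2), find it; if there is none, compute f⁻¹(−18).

Both pieces are strictly increasing (slopes 3 and 4), so each is injective on its own interval.
The left piece maps (−∞, −2) onto (−∞, −8); the right piece maps [−2, ∞) onto [−2, ∞).
The union (−∞, −8) ∪ [−2, ∞) omits the interval between −8 and −2; in particular −8 has no preimage. So f is not surjective.
Because the two images are disjoint, no x < −2 has f(x) = f(−2), so we compute f⁻¹(−18): −18 lies in (−∞, −8), so solve 3x − 2 = −18: x = (−18 + 2)/3 = −16/3.

-16/3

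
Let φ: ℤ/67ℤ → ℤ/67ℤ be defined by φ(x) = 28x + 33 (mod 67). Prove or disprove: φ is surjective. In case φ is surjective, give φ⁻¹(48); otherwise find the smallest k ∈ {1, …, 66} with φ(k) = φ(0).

Since gcd(28, 67) = 1, 28 is invertible modulo 67. Euclid's algorithm: 67 = 2·28 + 11, 28 = 2·11 + 6, 11 = 1·6 + 5, 6 = 1·5 + 1; back-substituting gives 1 = 12·28 − 5·67, so 28⁻¹ ≡ 12 (mod 67).
Then y ↦ 12(y − 33) is a two-sided inverse to φ, so every y ∈ ℤ/67ℤ has a preimage.
Hence φ is surjective.
Since φ is surjective, we find φ⁻¹(48): we need 28x ≡ 48 − 33 ≡ 15 (mod 67). Using 28⁻¹ = 12: x ≡ 12·15 = 180 = 2·67 + 46, so x = 46.
Check: φ(46) = 28·46 + 33 = 1321 = 19·67 + 48 ≡ 48 (mod 67).

46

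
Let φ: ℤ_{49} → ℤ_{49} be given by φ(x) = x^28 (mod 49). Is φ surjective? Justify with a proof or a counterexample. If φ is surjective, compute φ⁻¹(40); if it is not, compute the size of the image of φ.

4

φ(3): Repeated squaring mod 49: 3^1 ≡ 3, 3^2 ≡ 3² = 9, 3^4 ≡ 9² = 81 ≡ 32, 3^8 ≡ 32² = 1024 ≡ 44, 3^16 ≡ 44² = 1936 ≡ 25. Since 28 = 16 + 8 + 4, 3^28 ≡ 25·44·32: 25·44 = 1100 ≡ 22, then 22·32 = 704 ≡ 18. So 3^28 ≡ 18 (mod 49).
φ(4): Repeated squaring mod 49: 4^1 ≡ 4, 4^2 ≡ 4² = 16, 4^4 ≡ 16² = 256 ≡ 11, 4^8 ≡ 11² = 121 ≡ 23, 4^16 ≡ 23² = 529 ≡ 39. Since 28 = 16 + 8 + 4, 4^28 ≡ 39·23·11: 39·23 = 897 ≡ 15, then 15·11 = 165 ≡ 18. So 4^28 ≡ 18 (mod 49).
So φ(3) = φ(4) = 18 while 3 ≠ 4, therefore φ is not injective.
A non-injective map from the 49-element set ℤ_{49} to itself takes at most 48 distinct values, so it cannot be surjective. Hence φ is not surjective.
Since φ is not surjective, we determine |image(φ)|. Computing x^28 mod 49 for each x (by repeated squaring, reducing mod 49 at every step), the values φ(0), φ(1), …, φ(48) are: 0, 1, 30, 18, 18, 30, 1, 0, 1, 30, 18, 18, 30, 1, 0, 1, 30, 18, 18, 30, 1, 0, 1, 30, 18, 18, 30, 1, 0, 1, 30, 18, 18, 30, 1, 0, 1, 30, 18, 18, 30, 1, 0, 1, 30, 18, 18, 30, 1.
The distinct values are {0, 1, 18, 30}; there are 4 of them.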